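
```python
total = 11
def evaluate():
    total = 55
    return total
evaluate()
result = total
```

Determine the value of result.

Step 1: Global total = 11.
Step 2: evaluate() creates local total = 55 (shadow, not modification).
Step 3: After evaluate() returns, global total is unchanged. result = 11

The answer is 11.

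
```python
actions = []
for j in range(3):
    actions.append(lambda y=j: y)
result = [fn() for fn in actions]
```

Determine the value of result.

Step 1: Default arg y=j captures j at each iteration.
Step 2: Each lambda has its own default: 0, 1, ..., 2.
Step 3: result = [0, 1, 2]

The answer is [0, 1, 2].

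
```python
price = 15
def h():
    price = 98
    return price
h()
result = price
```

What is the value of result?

Step 1: price = 15 globally.
Step 2: h() creates a LOCAL price = 98 (no global keyword!).
Step 3: The global price is unchanged. result = 15

The answer is 15.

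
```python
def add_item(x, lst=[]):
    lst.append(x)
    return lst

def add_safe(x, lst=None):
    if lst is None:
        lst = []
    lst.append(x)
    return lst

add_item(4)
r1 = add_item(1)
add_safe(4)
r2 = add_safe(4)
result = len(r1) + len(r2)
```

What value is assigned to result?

Step 1: add_item shares mutable default: after 2 calls, lst = [4, 1], len = 2.
Step 2: add_safe creates fresh list each time: r2 = [4], len = 1.
Step 3: result = 2 + 1 = 3

The answer is 3.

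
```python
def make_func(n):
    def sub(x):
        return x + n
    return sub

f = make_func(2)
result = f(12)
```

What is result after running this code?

Step 1: make_func(2) creates a closure that captures n = 2.
Step 2: f(12) calls the closure with x = 12, returning 12 + 2 = 14.
Step 3: result = 14

The answer is 14.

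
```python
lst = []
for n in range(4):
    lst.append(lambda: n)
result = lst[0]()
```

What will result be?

Step 1: The loop creates 4 lambdas, all referencing the same variable n.
Step 2: After the loop, n = 3 (final value).
Step 3: lst[0]() looks up n at call time and finds 3. This is the late binding gotcha. result = 3

The answer is 3.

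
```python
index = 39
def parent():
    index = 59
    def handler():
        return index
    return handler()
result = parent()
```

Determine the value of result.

Step 1: index = 39 globally, but parent() defines index = 59 locally.
Step 2: handler() looks up index. Not in local scope, so checks enclosing scope (parent) and finds index = 59.
Step 3: result = 59

The answer is 59.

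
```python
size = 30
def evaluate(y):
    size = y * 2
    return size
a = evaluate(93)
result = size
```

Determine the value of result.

Step 1: Global size = 30.
Step 2: evaluate(93) creates local size = 93 * 2 = 186.
Step 3: Global size unchanged because no global keyword. result = 30

The answer is 30.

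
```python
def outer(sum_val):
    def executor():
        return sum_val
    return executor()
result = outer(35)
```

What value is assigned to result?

Step 1: outer(35) binds parameter sum_val = 35.
Step 2: executor() looks up sum_val in enclosing scope and finds the parameter sum_val = 35.
Step 3: result = 35

The answer is 35.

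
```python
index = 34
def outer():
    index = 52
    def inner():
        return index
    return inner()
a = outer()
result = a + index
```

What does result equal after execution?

Step 1: outer() has local index = 52. inner() reads from enclosing.
Step 2: outer() returns 52. Global index = 34 unchanged.
Step 3: result = 52 + 34 = 86

The answer is 86.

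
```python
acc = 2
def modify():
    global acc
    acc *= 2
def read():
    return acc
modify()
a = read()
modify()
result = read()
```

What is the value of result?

Step 1: acc = 2.
Step 2: First modify(): acc = 2 * 2 = 4.
Step 3: Second modify(): acc = 4 * 2 = 8.
Step 4: read() returns 8

The answer is 8.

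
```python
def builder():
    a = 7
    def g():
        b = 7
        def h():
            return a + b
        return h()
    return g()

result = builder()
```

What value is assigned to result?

Step 1: builder() defines a = 7. g() defines b = 7.
Step 2: h() accesses both from enclosing scopes: a = 7, b = 7.
Step 3: result = 7 + 7 = 14

The answer is 14.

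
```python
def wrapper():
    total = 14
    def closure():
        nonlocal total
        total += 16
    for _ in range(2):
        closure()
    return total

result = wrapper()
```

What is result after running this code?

Step 1: total = 14.
Step 2: closure() is called 2 times in a loop, each adding 16 via nonlocal.
Step 3: total = 14 + 16 * 2 = 46

The answer is 46.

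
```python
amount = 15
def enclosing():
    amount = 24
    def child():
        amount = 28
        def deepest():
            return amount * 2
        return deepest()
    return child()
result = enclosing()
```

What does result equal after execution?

Step 1: deepest() looks up amount through LEGB: not local, finds amount = 28 in enclosing child().
Step 2: Returns 28 * 2 = 56.
Step 3: result = 56

The answer is 56.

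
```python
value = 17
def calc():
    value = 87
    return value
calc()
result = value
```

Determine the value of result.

Step 1: value = 17 globally.
Step 2: calc() creates a LOCAL value = 87 (no global keyword!).
Step 3: The global value is unchanged. result = 17

The answer is 17.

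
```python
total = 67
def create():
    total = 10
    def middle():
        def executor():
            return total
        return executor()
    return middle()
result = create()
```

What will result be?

Step 1: create() defines total = 10. middle() and executor() have no local total.
Step 2: executor() checks local (none), enclosing middle() (none), enclosing create() and finds total = 10.
Step 3: result = 10

The answer is 10.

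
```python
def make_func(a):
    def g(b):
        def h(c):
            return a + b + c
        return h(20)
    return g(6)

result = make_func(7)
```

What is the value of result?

Step 1: a = 7, b = 6, c = 20 across three nested scopes.
Step 2: h() accesses all three via LEGB rule.
Step 3: result = 7 + 6 + 20 = 33

The answer is 33.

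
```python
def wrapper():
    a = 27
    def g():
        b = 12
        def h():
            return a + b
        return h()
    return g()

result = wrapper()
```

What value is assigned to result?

Step 1: wrapper() defines a = 27. g() defines b = 12.
Step 2: h() accesses both from enclosing scopes: a = 27, b = 12.
Step 3: result = 27 + 12 = 39

The answer is 39.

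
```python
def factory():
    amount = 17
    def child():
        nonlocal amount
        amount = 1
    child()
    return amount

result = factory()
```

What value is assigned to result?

Step 1: factory() sets amount = 17.
Step 2: child() uses nonlocal to reassign amount = 1.
Step 3: result = 1

The answer is 1.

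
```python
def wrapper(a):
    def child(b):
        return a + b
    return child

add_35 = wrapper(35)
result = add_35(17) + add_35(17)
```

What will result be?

Step 1: add_35 captures a = 35.
Step 2: add_35(17) = 35 + 17 = 52, called twice.
Step 3: result = 52 + 52 = 104

The answer is 104.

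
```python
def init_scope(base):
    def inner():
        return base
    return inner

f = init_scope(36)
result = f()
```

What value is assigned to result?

Step 1: init_scope(36) creates closure capturing base = 36.
Step 2: f() returns the captured base = 36.
Step 3: result = 36

The answer is 36.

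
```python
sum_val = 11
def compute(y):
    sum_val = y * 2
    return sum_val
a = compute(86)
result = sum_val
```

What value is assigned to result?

Step 1: Global sum_val = 11.
Step 2: compute(86) creates local sum_val = 86 * 2 = 172.
Step 3: Global sum_val unchanged because no global keyword. result = 11

The answer is 11.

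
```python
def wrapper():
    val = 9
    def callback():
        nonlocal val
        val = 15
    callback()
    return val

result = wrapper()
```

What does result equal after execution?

Step 1: wrapper() sets val = 9.
Step 2: callback() uses nonlocal to reassign val = 15.
Step 3: result = 15

The answer is 15.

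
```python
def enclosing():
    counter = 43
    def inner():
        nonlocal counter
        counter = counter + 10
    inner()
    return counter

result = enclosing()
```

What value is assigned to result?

Step 1: enclosing() sets counter = 43.
Step 2: inner() uses nonlocal to modify counter in enclosing's scope: counter = 43 + 10 = 53.
Step 3: enclosing() returns the modified counter = 53

The answer is 53.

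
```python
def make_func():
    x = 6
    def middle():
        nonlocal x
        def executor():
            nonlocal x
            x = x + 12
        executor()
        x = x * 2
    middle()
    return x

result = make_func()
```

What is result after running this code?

Step 1: x = 6.
Step 2: executor() adds 12: x = 6 + 12 = 18.
Step 3: middle() doubles: x = 18 * 2 = 36.
Step 4: result = 36

The answer is 36.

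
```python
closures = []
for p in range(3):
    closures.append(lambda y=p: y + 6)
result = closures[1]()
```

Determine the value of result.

Step 1: Default argument y=p captures p's value at definition time.
Step 2: closures[1] was defined when p = 1, so y defaults to 1.
Step 3: result = 1 + 6 = 7 (default arg fixes the late binding issue)

The answer is 7.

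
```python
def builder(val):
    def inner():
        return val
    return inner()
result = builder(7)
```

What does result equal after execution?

Step 1: builder(7) binds parameter val = 7.
Step 2: inner() looks up val in enclosing scope and finds the parameter val = 7.
Step 3: result = 7

The answer is 7.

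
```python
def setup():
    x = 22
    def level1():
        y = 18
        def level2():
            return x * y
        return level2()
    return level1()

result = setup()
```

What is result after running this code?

Step 1: x = 22 in setup. y = 18 in level1.
Step 2: level2() reads x = 22 and y = 18 from enclosing scopes.
Step 3: result = 22 * 18 = 396

The answer is 396.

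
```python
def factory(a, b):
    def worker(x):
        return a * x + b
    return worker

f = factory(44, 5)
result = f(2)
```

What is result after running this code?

Step 1: factory(44, 5) captures a = 44, b = 5.
Step 2: f(2) computes 44 * 2 + 5 = 93.
Step 3: result = 93

The answer is 93.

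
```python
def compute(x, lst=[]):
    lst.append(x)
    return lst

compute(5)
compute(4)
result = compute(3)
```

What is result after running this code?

Step 1: Mutable default argument gotcha! The list [] is created once.
Step 2: Each call appends to the SAME list: [5], [5, 4], [5, 4, 3].
Step 3: result = [5, 4, 3]

The answer is [5, 4, 3].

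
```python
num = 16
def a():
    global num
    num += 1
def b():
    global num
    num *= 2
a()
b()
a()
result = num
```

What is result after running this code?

Step 1: num = 16.
Step 2: a(): num = 16 + 1 = 17.
Step 3: b(): num = 17 * 2 = 34.
Step 4: a(): num = 34 + 1 = 35

The answer is 35.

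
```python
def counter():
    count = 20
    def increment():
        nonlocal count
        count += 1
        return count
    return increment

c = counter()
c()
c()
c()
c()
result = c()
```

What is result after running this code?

Step 1: counter() creates closure with count = 20.
Step 2: Each c() call increments count via nonlocal. After 5 calls: 20 + 5 = 25.
Step 3: result = 25

The answer is 25.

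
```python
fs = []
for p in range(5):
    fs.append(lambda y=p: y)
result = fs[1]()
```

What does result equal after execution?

Step 1: Default argument y=p captures p's value at each iteration.
Step 2: fs[1] captured y = 1 when p was 1.
Step 3: result = 1

The answer is 1.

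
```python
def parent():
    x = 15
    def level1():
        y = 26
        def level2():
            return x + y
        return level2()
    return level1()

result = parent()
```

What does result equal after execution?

Step 1: x = 15 in parent. y = 26 in level1.
Step 2: level2() reads x = 15 and y = 26 from enclosing scopes.
Step 3: result = 15 + 26 = 41

The answer is 41.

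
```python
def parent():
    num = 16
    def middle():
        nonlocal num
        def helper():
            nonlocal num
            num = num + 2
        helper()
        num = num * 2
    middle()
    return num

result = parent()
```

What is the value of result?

Step 1: num = 16.
Step 2: helper() adds 2: num = 16 + 2 = 18.
Step 3: middle() doubles: num = 18 * 2 = 36.
Step 4: result = 36

The answer is 36.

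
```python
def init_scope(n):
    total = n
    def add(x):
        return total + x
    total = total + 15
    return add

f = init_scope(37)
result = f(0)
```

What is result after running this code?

Step 1: init_scope(37) sets total = 37, then total = 37 + 15 = 52.
Step 2: Closures capture by reference, so add sees total = 52.
Step 3: f(0) returns 52 + 0 = 52

The answer is 52.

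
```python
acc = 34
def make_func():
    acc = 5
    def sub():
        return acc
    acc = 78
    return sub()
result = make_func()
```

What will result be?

Step 1: make_func() sets acc = 5, then later acc = 78.
Step 2: sub() is called after acc is reassigned to 78. Closures capture variables by reference, not by value.
Step 3: result = 78

The answer is 78.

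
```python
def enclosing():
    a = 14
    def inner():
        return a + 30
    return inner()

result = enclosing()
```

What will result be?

Step 1: enclosing() defines a = 14.
Step 2: inner() reads a = 14 from enclosing scope, returns 14 + 30 = 44.
Step 3: result = 44

The answer is 44.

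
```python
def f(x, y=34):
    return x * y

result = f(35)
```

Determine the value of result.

Step 1: f(35) uses default y = 34.
Step 2: Returns 35 * 34 = 1190.
Step 3: result = 1190

The answer is 1190.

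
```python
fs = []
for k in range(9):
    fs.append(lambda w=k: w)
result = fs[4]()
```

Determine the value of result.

Step 1: Default argument w=k captures k's value at each iteration.
Step 2: fs[4] captured w = 4 when k was 4.
Step 3: result = 4

The answer is 4.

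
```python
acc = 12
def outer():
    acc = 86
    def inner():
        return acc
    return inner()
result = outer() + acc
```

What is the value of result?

Step 1: Global acc = 12. outer() shadows with acc = 86.
Step 2: inner() returns enclosing acc = 86. outer() = 86.
Step 3: result = 86 + global acc (12) = 98

The answer is 98.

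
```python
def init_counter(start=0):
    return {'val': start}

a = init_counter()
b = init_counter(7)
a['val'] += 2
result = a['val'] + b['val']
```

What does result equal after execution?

Step 1: init_counter() returns a new dict each call (immutable default 0).
Step 2: a = {'val': 0}, b = {'val': 7}.
Step 3: a['val'] += 2 = 2. result = 2 + 7 = 9

The answer is 9.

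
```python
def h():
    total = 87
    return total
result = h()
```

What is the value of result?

Step 1: h() defines total = 87 in its local scope.
Step 2: return total finds the local variable total = 87.
Step 3: result = 87

The answer is 87.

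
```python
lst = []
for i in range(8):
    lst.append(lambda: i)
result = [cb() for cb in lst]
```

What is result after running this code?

Step 1: All 8 lambdas share the same variable i.
Step 2: After the loop, i = 7.
Step 3: Each call returns 7. result = [7, 7, 7, 7, 7, 7, 7, 7]

The answer is [7, 7, 7, 7, 7, 7, 7, 7].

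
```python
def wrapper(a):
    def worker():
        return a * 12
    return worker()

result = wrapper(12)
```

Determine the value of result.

Step 1: wrapper(12) binds parameter a = 12.
Step 2: worker() accesses a = 12 from enclosing scope.
Step 3: result = 12 * 12 = 144

The answer is 144.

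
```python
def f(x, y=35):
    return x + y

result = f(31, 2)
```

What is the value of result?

Step 1: f(31, 2) overrides default y with 2.
Step 2: Returns 31 + 2 = 33.
Step 3: result = 33

The answer is 33.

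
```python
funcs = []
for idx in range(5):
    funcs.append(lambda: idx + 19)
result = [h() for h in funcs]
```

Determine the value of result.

Step 1: All lambdas capture idx by reference. After the loop, idx = 4.
Step 2: Each call returns 4 + 19 = 23.
Step 3: result = [23, 23, 23, 23, 23]

The answer is [23, 23, 23, 23, 23].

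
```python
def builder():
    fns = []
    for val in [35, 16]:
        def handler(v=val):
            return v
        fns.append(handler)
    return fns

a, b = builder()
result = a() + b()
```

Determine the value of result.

Step 1: Default argument v=val captures val at each iteration.
Step 2: a() returns 35 (captured at first iteration), b() returns 16 (captured at second).
Step 3: result = 35 + 16 = 51

The answer is 51.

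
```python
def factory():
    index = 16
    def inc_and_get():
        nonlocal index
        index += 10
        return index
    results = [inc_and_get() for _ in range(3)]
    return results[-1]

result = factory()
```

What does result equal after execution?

Step 1: index = 16.
Step 2: Three calls to inc_and_get(), each adding 10.
Step 3: Last value = 16 + 10 * 3 = 46

The answer is 46.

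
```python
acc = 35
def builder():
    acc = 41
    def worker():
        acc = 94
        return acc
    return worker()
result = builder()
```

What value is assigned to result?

Step 1: Three scopes define acc: global (35), builder (41), worker (94).
Step 2: worker() has its own local acc = 94, which shadows both enclosing and global.
Step 3: result = 94 (local wins in LEGB)

The answer is 94.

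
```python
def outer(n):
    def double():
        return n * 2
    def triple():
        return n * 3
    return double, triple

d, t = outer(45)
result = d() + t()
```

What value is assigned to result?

Step 1: Both closures capture the same n = 45.
Step 2: d() = 45 * 2 = 90, t() = 45 * 3 = 135.
Step 3: result = 90 + 135 = 225

The answer is 225.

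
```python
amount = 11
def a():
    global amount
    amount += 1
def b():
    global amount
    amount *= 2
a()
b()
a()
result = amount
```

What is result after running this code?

Step 1: amount = 11.
Step 2: a(): amount = 11 + 1 = 12.
Step 3: b(): amount = 12 * 2 = 24.
Step 4: a(): amount = 24 + 1 = 25

The answer is 25.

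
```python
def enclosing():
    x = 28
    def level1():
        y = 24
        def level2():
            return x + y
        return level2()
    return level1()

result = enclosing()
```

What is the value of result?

Step 1: x = 28 in enclosing. y = 24 in level1.
Step 2: level2() reads x = 28 and y = 24 from enclosing scopes.
Step 3: result = 28 + 24 = 52

The answer is 52.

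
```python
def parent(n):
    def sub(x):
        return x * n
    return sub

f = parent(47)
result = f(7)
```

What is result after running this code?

Step 1: parent(47) creates a closure capturing n = 47.
Step 2: f(7) computes 7 * 47 = 329.
Step 3: result = 329

The answer is 329.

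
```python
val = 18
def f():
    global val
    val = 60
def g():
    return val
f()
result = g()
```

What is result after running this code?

Step 1: val = 18.
Step 2: f() sets global val = 60.
Step 3: g() reads global val = 60. result = 60

The answer is 60.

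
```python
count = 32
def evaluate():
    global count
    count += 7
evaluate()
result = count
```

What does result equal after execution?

Step 1: count = 32 globally.
Step 2: evaluate() modifies global count: count += 7 = 39.
Step 3: result = 39

The answer is 39.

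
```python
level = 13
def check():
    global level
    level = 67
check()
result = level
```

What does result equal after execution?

Step 1: level = 13 globally.
Step 2: check() declares global level and sets it to 67.
Step 3: After check(), global level = 67. result = 67

The answer is 67.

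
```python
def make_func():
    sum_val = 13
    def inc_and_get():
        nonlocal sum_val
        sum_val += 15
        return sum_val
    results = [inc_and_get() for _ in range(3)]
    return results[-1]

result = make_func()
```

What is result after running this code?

Step 1: sum_val = 13.
Step 2: Three calls to inc_and_get(), each adding 15.
Step 3: Last value = 13 + 15 * 3 = 58

The answer is 58.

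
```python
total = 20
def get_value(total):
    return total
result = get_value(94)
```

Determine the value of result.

Step 1: Global total = 20.
Step 2: get_value(94) takes parameter total = 94, which shadows the global.
Step 3: result = 94

The answer is 94.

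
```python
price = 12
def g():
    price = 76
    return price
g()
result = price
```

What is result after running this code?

Step 1: price = 12 globally.
Step 2: g() creates a LOCAL price = 76 (no global keyword!).
Step 3: The global price is unchanged. result = 12

The answer is 12.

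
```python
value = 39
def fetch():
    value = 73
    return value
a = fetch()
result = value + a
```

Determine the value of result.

Step 1: Global value = 39. fetch() returns local value = 73.
Step 2: a = 73. Global value still = 39.
Step 3: result = 39 + 73 = 112

The answer is 112.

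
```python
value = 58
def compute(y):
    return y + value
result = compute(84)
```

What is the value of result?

Step 1: value = 58 is defined globally.
Step 2: compute(84) uses parameter y = 84 and looks up value from global scope = 58.
Step 3: result = 84 + 58 = 142

The answer is 142.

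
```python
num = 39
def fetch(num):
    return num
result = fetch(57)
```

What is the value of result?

Step 1: Global num = 39.
Step 2: fetch(57) takes parameter num = 57, which shadows the global.
Step 3: result = 57

The answer is 57.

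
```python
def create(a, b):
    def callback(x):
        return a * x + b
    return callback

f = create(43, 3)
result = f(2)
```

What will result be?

Step 1: create(43, 3) captures a = 43, b = 3.
Step 2: f(2) computes 43 * 2 + 3 = 89.
Step 3: result = 89

The answer is 89.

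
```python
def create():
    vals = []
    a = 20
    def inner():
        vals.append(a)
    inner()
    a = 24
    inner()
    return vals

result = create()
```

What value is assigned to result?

Step 1: a = 20. inner() appends current a to vals.
Step 2: First inner(): appends 20. Then a = 24.
Step 3: Second inner(): appends 24 (closure sees updated a). result = [20, 24]

The answer is [20, 24].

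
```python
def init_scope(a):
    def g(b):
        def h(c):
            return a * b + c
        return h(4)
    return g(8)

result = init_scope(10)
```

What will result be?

Step 1: a = 10, b = 8, c = 4.
Step 2: h() computes a * b + c = 10 * 8 + 4 = 84.
Step 3: result = 84

The answer is 84.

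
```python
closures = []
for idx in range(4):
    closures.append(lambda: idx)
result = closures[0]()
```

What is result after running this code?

Step 1: The loop creates 4 lambdas, all referencing the same variable idx.
Step 2: After the loop, idx = 3 (final value).
Step 3: closures[0]() looks up idx at call time and finds 3. This is the late binding gotcha. result = 3

The answer is 3.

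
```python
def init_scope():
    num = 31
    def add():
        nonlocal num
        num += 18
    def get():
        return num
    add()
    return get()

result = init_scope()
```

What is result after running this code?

Step 1: num = 31. add() modifies it via nonlocal, get() reads it.
Step 2: add() makes num = 31 + 18 = 49.
Step 3: get() returns 49. result = 49

The answer is 49.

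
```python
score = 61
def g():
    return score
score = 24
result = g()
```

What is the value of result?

Step 1: score is first set to 61, then reassigned to 24.
Step 2: g() is called after the reassignment, so it looks up the current global score = 24.
Step 3: result = 24

The answer is 24.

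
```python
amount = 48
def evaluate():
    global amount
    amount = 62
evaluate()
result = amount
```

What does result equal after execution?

Step 1: amount = 48 globally.
Step 2: evaluate() declares global amount and sets it to 62.
Step 3: After evaluate(), global amount = 62. result = 62

The answer is 62.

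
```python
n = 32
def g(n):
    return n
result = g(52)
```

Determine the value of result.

Step 1: Global n = 32.
Step 2: g(52) takes parameter n = 52, which shadows the global.
Step 3: result = 52

The answer is 52.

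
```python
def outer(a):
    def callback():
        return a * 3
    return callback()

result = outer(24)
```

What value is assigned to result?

Step 1: outer(24) binds parameter a = 24.
Step 2: callback() accesses a = 24 from enclosing scope.
Step 3: result = 24 * 3 = 72

The answer is 72.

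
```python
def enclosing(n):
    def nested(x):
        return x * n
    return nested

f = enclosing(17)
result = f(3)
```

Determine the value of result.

Step 1: enclosing(17) creates a closure capturing n = 17.
Step 2: f(3) computes 3 * 17 = 51.
Step 3: result = 51

The answer is 51.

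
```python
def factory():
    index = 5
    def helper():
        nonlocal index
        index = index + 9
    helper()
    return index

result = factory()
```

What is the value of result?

Step 1: factory() sets index = 5.
Step 2: helper() uses nonlocal to modify index in factory's scope: index = 5 + 9 = 14.
Step 3: factory() returns the modified index = 14

The answer is 14.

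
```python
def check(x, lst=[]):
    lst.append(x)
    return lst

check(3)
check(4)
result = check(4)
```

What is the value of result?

Step 1: Mutable default argument gotcha! The list [] is created once.
Step 2: Each call appends to the SAME list: [3], [3, 4], [3, 4, 4].
Step 3: result = [3, 4, 4]

The answer is [3, 4, 4].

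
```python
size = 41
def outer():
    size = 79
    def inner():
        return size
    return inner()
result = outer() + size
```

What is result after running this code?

Step 1: Global size = 41. outer() shadows with size = 79.
Step 2: inner() returns enclosing size = 79. outer() = 79.
Step 3: result = 79 + global size (41) = 120

The answer is 120.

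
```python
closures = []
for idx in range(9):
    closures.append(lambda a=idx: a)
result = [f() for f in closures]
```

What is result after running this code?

Step 1: Default arg a=idx captures idx at each iteration.
Step 2: Each lambda has its own default: 0, 1, ..., 8.
Step 3: result = [0, 1, 2, 3, 4, 5, 6, 7, 8]

The answer is [0, 1, 2, 3, 4, 5, 6, 7, 8].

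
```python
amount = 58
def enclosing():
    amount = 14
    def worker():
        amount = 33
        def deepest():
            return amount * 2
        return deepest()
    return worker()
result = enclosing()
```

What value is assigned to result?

Step 1: deepest() looks up amount through LEGB: not local, finds amount = 33 in enclosing worker().
Step 2: Returns 33 * 2 = 66.
Step 3: result = 66

The answer is 66.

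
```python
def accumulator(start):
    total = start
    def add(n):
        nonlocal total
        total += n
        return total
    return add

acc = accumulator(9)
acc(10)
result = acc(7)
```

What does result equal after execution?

Step 1: accumulator(9) creates closure with total = 9.
Step 2: First acc(10): total = 9 + 10 = 19.
Step 3: Second acc(7): total = 19 + 7 = 26. result = 26

The answer is 26.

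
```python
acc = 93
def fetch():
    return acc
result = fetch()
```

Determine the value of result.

Step 1: acc = 93 is defined in the global scope.
Step 2: fetch() looks up acc. No local acc exists, so Python checks the global scope via LEGB rule and finds acc = 93.
Step 3: result = 93

The answer is 93.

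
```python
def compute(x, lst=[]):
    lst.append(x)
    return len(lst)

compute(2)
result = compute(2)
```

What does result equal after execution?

Step 1: Mutable default list persists between calls.
Step 2: First call: lst = [2], len = 1. Second call: lst = [2, 2], len = 2.
Step 3: result = 2

The answer is 2.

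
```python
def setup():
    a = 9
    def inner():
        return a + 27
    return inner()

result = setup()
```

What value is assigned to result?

Step 1: setup() defines a = 9.
Step 2: inner() reads a = 9 from enclosing scope, returns 9 + 27 = 36.
Step 3: result = 36

The answer is 36.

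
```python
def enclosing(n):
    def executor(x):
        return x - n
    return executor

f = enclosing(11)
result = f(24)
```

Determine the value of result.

Step 1: enclosing(11) creates a closure capturing n = 11.
Step 2: f(24) computes 24 - 11 = 13.
Step 3: result = 13

The answer is 13.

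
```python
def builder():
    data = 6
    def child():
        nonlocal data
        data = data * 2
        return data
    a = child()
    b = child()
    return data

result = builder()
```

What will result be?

Step 1: data starts at 6.
Step 2: First child(): data = 6 * 2 = 12.
Step 3: Second child(): data = 12 * 2 = 24.
Step 4: result = 24

The answer is 24.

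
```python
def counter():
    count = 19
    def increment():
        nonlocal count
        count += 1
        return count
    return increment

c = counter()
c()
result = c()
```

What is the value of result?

Step 1: counter() creates closure with count = 19.
Step 2: Each c() call increments count via nonlocal. After 2 calls: 19 + 2 = 21.
Step 3: result = 21

The answer is 21.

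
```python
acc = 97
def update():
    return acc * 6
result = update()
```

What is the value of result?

Step 1: acc = 97 is defined globally.
Step 2: update() looks up acc from global scope = 97, then computes 97 * 6 = 582.
Step 3: result = 582

The answer is 582.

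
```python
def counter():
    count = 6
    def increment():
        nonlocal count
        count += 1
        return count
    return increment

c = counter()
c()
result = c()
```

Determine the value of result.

Step 1: counter() creates closure with count = 6.
Step 2: Each c() call increments count via nonlocal. After 2 calls: 6 + 2 = 8.
Step 3: result = 8

The answer is 8.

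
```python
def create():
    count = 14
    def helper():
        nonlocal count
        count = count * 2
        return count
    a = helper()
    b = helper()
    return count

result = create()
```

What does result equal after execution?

Step 1: count starts at 14.
Step 2: First helper(): count = 14 * 2 = 28.
Step 3: Second helper(): count = 28 * 2 = 56.
Step 4: result = 56

The answer is 56.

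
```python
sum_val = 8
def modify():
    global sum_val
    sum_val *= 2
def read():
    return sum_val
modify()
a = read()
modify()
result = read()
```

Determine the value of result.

Step 1: sum_val = 8.
Step 2: First modify(): sum_val = 8 * 2 = 16.
Step 3: Second modify(): sum_val = 16 * 2 = 32.
Step 4: read() returns 32

The answer is 32.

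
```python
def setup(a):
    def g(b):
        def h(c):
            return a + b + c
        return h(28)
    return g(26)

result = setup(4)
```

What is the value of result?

Step 1: a = 4, b = 26, c = 28 across three nested scopes.
Step 2: h() accesses all three via LEGB rule.
Step 3: result = 4 + 26 + 28 = 58

The answer is 58.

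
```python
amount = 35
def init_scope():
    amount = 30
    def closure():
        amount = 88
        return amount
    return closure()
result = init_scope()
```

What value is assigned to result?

Step 1: Three scopes define amount: global (35), init_scope (30), closure (88).
Step 2: closure() has its own local amount = 88, which shadows both enclosing and global.
Step 3: result = 88 (local wins in LEGB)

The answer is 88.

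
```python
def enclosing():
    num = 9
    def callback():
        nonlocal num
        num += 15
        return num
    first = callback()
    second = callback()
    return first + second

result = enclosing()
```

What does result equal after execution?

Step 1: num starts at 9.
Step 2: First call: num = 9 + 15 = 24, returns 24.
Step 3: Second call: num = 24 + 15 = 39, returns 39.
Step 4: result = 24 + 39 = 63

The answer is 63.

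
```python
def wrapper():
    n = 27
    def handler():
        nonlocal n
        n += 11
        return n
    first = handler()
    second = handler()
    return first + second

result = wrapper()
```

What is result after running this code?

Step 1: n starts at 27.
Step 2: First call: n = 27 + 11 = 38, returns 38.
Step 3: Second call: n = 38 + 11 = 49, returns 49.
Step 4: result = 38 + 49 = 87

The answer is 87.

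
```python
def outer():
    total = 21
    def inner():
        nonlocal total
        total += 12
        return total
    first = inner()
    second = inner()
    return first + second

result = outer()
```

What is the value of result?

Step 1: total starts at 21.
Step 2: First call: total = 21 + 12 = 33, returns 33.
Step 3: Second call: total = 33 + 12 = 45, returns 45.
Step 4: result = 33 + 45 = 78

The answer is 78.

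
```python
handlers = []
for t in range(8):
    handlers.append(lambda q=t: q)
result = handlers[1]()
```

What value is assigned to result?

Step 1: Default argument q=t captures t's value at each iteration.
Step 2: handlers[1] captured q = 1 when t was 1.
Step 3: result = 1

The answer is 1.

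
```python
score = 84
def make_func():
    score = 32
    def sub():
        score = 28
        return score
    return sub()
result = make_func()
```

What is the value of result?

Step 1: Three scopes define score: global (84), make_func (32), sub (28).
Step 2: sub() has its own local score = 28, which shadows both enclosing and global.
Step 3: result = 28 (local wins in LEGB)

The answer is 28.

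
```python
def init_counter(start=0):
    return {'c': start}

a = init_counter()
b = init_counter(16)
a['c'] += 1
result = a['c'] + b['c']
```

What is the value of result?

Step 1: init_counter() returns a new dict each call (immutable default 0).
Step 2: a = {'c': 0}, b = {'c': 16}.
Step 3: a['c'] += 1 = 1. result = 1 + 16 = 17

The answer is 17.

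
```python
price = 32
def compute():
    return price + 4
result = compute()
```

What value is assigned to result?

Step 1: price = 32 is defined globally.
Step 2: compute() looks up price from global scope = 32, then computes 32 + 4 = 36.
Step 3: result = 36

The answer is 36.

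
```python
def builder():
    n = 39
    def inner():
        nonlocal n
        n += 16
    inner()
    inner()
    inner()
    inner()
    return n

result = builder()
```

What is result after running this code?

Step 1: n starts at 39.
Step 2: inner() is called 4 times, each adding 16.
Step 3: n = 39 + 16 * 4 = 103

The answer is 103.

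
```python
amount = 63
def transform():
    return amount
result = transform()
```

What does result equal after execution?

Step 1: amount = 63 is defined in the global scope.
Step 2: transform() looks up amount. No local amount exists, so Python checks the global scope via LEGB rule and finds amount = 63.
Step 3: result = 63

The answer is 63.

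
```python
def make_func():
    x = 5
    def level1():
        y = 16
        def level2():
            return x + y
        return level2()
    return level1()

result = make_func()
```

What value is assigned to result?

Step 1: x = 5 in make_func. y = 16 in level1.
Step 2: level2() reads x = 5 and y = 16 from enclosing scopes.
Step 3: result = 5 + 16 = 21

The answer is 21.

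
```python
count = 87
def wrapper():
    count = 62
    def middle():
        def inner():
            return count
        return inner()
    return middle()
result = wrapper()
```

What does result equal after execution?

Step 1: wrapper() defines count = 62. middle() and inner() have no local count.
Step 2: inner() checks local (none), enclosing middle() (none), enclosing wrapper() and finds count = 62.
Step 3: result = 62

The answer is 62.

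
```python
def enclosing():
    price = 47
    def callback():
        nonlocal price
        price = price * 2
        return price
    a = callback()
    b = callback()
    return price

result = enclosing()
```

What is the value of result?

Step 1: price starts at 47.
Step 2: First callback(): price = 47 * 2 = 94.
Step 3: Second callback(): price = 94 * 2 = 188.
Step 4: result = 188

The answer is 188.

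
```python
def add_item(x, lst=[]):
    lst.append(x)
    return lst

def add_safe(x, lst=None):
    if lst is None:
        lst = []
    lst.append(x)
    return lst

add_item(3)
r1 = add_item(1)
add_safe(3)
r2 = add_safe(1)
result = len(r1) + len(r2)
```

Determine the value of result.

Step 1: add_item shares mutable default: after 2 calls, lst = [3, 1], len = 2.
Step 2: add_safe creates fresh list each time: r2 = [1], len = 1.
Step 3: result = 2 + 1 = 3

The answer is 3.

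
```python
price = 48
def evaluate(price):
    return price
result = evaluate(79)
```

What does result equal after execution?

Step 1: Global price = 48.
Step 2: evaluate(79) takes parameter price = 79, which shadows the global.
Step 3: result = 79

The answer is 79.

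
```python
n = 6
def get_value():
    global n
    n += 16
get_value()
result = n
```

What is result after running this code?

Step 1: n = 6 globally.
Step 2: get_value() modifies global n: n += 16 = 22.
Step 3: result = 22

The answer is 22.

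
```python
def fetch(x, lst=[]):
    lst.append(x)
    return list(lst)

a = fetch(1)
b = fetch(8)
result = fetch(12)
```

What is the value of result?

Step 1: Default list is shared. list() creates copies for return values.
Step 2: Internal list grows: [1] -> [1, 8] -> [1, 8, 12].
Step 3: result = [1, 8, 12]

The answer is [1, 8, 12].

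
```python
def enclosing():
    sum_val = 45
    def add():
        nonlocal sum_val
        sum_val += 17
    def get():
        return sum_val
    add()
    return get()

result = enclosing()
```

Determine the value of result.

Step 1: sum_val = 45. add() modifies it via nonlocal, get() reads it.
Step 2: add() makes sum_val = 45 + 17 = 62.
Step 3: get() returns 62. result = 62

The answer is 62.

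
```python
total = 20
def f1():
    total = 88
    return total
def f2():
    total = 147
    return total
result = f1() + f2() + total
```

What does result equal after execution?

Step 1: Each function shadows global total with its own local.
Step 2: f1() returns 88, f2() returns 147.
Step 3: Global total = 20 is unchanged. result = 88 + 147 + 20 = 255

The answer is 255.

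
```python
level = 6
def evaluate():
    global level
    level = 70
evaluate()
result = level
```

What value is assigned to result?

Step 1: level = 6 globally.
Step 2: evaluate() declares global level and sets it to 70.
Step 3: After evaluate(), global level = 70. result = 70

The answer is 70.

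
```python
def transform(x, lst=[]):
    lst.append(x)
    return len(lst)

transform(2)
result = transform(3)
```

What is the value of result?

Step 1: Mutable default list persists between calls.
Step 2: First call: lst = [2], len = 1. Second call: lst = [2, 3], len = 2.
Step 3: result = 2

The answer is 2.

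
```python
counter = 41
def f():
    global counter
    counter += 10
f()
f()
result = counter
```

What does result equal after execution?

Step 1: counter = 41.
Step 2: First f(): counter = 41 + 10 = 51.
Step 3: Second f(): counter = 51 + 10 = 61. result = 61

The answer is 61.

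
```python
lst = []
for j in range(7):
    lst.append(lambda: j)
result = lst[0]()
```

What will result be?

Step 1: The loop creates 7 lambdas, all referencing the same variable j.
Step 2: After the loop, j = 6 (final value).
Step 3: lst[0]() looks up j at call time and finds 6. This is the late binding gotcha. result = 6

The answer is 6.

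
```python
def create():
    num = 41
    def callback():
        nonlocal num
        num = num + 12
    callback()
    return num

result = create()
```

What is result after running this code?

Step 1: create() sets num = 41.
Step 2: callback() uses nonlocal to modify num in create's scope: num = 41 + 12 = 53.
Step 3: create() returns the modified num = 53

The answer is 53.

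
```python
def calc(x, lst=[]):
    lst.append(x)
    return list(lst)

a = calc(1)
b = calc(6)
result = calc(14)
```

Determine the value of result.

Step 1: Default list is shared. list() creates copies for return values.
Step 2: Internal list grows: [1] -> [1, 6] -> [1, 6, 14].
Step 3: result = [1, 6, 14]

The answer is [1, 6, 14].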